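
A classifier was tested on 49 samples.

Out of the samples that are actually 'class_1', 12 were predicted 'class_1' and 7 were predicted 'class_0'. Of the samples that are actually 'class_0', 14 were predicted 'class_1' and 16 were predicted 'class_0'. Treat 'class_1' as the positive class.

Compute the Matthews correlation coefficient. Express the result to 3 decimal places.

0.161

MCC = (TP·TN − FP·FN) / √((TP+FP)(TP+FN)(TN+FP)(TN+FN))
Numerator = 12·16 − 14·7 = 94
Denominator = √(26·19·30·23) = √340860 = 583.8322
MCC = 94 / 583.8322 = 0.161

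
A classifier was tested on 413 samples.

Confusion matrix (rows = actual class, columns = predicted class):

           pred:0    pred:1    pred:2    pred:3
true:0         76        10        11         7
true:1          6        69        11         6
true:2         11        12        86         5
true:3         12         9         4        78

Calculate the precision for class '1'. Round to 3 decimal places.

Treat '1' as positive and all other classes as negative.
precision = TP/(TP+FP).
1: TP=69, FP=10+12+9=31 → 69/100 = 0.6900

0.690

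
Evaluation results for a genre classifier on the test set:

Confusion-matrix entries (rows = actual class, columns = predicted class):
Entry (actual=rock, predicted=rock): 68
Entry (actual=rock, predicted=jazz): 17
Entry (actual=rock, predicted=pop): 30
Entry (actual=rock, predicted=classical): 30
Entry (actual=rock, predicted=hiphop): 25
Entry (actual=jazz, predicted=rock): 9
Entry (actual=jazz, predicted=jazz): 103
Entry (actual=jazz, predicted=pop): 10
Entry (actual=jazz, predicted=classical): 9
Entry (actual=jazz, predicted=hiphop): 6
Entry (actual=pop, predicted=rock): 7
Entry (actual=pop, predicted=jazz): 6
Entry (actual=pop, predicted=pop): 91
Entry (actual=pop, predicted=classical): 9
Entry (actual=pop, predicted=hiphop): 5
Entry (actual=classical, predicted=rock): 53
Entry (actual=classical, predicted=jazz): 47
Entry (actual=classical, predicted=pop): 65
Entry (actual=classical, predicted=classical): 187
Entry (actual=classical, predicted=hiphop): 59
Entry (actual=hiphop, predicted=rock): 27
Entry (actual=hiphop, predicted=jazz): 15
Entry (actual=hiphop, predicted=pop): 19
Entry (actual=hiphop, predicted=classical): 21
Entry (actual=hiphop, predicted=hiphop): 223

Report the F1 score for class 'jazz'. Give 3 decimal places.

0.634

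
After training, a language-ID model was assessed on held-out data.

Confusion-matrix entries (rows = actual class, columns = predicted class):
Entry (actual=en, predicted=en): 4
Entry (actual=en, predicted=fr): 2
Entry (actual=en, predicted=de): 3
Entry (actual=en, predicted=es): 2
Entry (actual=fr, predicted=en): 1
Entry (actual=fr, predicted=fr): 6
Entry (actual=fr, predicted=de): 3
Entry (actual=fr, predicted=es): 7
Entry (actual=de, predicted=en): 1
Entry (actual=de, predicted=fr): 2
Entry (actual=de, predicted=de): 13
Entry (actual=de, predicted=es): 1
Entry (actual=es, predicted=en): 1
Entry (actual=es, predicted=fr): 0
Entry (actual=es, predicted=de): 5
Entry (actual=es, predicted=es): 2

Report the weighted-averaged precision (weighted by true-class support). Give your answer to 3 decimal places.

0.510

Per-class precision (TP/(TP+FP)):
  en: TP=4, FP=1+1+1=3 → 4/7 = 0.5714
  fr: TP=6, FP=2+2+0=4 → 6/10 = 0.6000
  de: TP=13, FP=3+3+5=11 → 13/24 = 0.5417
  es: TP=2, FP=2+7+1=10 → 2/12 = 0.1667
Weighted-precision = Σ (supportᵢ/N)·precisionᵢ with N=53: (11/53)·0.5714 + (17/53)·0.6000 + (17/53)·0.5417 + (8/53)·0.1667 = 0.510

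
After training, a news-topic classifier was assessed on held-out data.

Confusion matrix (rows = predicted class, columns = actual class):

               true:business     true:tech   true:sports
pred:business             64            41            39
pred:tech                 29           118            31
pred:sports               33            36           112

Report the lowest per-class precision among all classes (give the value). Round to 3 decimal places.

0.444

Per-class precision (TP/(TP+FP)):
  business: TP=64, FP=41+39=80 → 64/144 = 0.4444
  tech: TP=118, FP=29+31=60 → 118/178 = 0.6629
  sports: TP=112, FP=33+36=69 → 112/181 = 0.6188
Lowest is class 'business' with precision = 0.444.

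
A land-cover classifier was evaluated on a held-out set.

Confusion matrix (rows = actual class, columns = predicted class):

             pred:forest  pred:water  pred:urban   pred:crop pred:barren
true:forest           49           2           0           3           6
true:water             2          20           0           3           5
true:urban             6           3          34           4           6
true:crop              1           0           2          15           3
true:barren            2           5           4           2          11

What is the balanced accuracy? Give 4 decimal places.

Balanced accuracy = mean of per-class recall.
  forest: recall = 49/60 = 0.81667
  water: recall = 20/30 = 0.66667
  urban: recall = 34/53 = 0.64151
  crop: recall = 15/21 = 0.71429
  barren: recall = 11/24 = 0.45833
Mean = (0.81667 + 0.66667 + 0.64151 + 0.71429 + 0.45833) / 5 = 0.6595

0.6595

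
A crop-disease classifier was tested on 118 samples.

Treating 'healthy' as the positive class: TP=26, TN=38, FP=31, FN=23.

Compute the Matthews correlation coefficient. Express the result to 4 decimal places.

MCC = (TP·TN − FP·FN) / √((TP+FP)(TP+FN)(TN+FP)(TN+FN))
Numerator = 26·38 − 31·23 = 275
Denominator = √(57·49·69·61) = √11755737 = 3428.6640
MCC = 275 / 3428.6640 = 0.0802

0.0802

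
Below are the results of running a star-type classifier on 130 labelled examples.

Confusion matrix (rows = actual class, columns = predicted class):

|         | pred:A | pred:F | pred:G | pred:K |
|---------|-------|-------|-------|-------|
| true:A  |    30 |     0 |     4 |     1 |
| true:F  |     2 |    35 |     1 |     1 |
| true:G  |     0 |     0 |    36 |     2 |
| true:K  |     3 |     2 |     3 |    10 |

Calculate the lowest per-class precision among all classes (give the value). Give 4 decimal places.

Per-class precision (TP/(TP+FP)):
  A: TP=30, FP=2+0+3=5 → 30/35 = 0.85714
  F: TP=35, FP=0+0+2=2 → 35/37 = 0.94595
  G: TP=36, FP=4+1+3=8 → 36/44 = 0.81818
  K: TP=10, FP=1+1+2=4 → 10/14 = 0.71429
Lowest is class 'K' with precision = 0.7143.

0.7143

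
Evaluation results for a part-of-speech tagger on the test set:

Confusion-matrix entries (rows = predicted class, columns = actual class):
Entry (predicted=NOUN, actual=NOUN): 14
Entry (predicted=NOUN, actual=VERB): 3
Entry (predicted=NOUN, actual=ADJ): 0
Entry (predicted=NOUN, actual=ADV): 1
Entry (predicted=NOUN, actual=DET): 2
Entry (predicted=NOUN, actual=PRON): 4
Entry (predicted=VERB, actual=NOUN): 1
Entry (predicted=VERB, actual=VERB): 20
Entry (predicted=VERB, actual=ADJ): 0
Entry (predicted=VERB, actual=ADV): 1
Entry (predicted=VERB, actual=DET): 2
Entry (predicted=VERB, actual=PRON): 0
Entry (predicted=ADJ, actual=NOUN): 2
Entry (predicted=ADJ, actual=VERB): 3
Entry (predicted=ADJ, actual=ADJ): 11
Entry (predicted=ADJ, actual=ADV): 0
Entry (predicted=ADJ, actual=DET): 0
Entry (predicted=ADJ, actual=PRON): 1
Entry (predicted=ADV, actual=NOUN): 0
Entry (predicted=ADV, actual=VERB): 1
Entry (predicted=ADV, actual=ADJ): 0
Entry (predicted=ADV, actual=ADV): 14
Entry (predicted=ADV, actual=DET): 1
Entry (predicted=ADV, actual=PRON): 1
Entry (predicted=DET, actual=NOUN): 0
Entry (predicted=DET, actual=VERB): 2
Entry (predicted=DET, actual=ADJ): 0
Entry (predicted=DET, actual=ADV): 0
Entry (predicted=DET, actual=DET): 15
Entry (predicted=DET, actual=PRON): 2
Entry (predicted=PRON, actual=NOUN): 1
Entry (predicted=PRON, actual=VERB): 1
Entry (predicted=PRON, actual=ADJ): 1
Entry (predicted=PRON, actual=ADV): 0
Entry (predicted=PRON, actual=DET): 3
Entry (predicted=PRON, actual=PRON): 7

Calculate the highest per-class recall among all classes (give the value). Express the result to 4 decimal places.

Per-class recall (TP/(TP+FN)):
  NOUN: TP=14, FN=1+2+0+0+1=4 → 14/18 = 0.77778
  VERB: TP=20, FN=3+3+1+2+1=10 → 20/30 = 0.66667
  ADJ: TP=11, FN=0+0+0+0+1=1 → 11/12 = 0.91667
  ADV: TP=14, FN=1+1+0+0+0=2 → 14/16 = 0.87500
  DET: TP=15, FN=2+2+0+1+3=8 → 15/23 = 0.65217
  PRON: TP=7, FN=4+0+1+1+2=8 → 7/15 = 0.46667
Highest is class 'ADJ' with recall = 0.9167.

0.9167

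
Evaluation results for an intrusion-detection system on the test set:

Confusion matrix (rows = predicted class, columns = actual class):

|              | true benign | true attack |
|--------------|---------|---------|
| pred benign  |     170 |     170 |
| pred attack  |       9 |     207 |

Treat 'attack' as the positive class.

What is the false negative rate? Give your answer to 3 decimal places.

0.451

FNR = FN/(FN+TP) = 170/(170+207) = 0.451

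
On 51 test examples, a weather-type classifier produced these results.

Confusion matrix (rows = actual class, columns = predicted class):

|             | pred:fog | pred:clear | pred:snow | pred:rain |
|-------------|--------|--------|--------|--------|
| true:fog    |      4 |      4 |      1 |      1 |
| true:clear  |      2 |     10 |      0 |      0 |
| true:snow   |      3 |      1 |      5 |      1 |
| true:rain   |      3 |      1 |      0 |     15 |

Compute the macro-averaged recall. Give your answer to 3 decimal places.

0.631

Per-class recall (TP/(TP+FN)):
  fog: TP=4, FN=4+1+1=6 → 4/10 = 0.4000
  clear: TP=10, FN=2+0+0=2 → 10/12 = 0.8333
  snow: TP=5, FN=3+1+1=5 → 5/10 = 0.5000
  rain: TP=15, FN=3+1+0=4 → 15/19 = 0.7895
Macro-recall = mean = (0.4000 + 0.8333 + 0.5000 + 0.7895) / 4 = 0.631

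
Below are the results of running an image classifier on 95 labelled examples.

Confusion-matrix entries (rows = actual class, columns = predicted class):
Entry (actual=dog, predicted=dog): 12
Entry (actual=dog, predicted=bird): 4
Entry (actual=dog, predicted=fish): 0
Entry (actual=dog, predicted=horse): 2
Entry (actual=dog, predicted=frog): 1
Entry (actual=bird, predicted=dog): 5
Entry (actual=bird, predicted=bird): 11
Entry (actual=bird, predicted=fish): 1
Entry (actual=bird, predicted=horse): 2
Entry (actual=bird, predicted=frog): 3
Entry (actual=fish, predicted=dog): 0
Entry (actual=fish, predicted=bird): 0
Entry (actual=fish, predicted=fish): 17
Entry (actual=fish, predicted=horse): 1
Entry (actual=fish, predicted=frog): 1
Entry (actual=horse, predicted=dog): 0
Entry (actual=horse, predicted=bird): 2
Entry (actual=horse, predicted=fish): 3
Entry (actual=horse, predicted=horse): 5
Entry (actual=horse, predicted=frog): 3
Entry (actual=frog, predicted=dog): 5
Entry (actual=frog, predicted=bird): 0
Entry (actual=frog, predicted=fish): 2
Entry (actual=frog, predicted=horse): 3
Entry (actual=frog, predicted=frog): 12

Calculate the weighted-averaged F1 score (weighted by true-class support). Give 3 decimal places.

0.595

Per-class F1 score (2·TP/(2·TP+FP+FN)):
  dog: TP=12, FP=5+0+0+5=10, FN=4+0+2+1=7 → 24/41 = 0.5854
  bird: TP=11, FP=4+0+2+0=6, FN=5+1+2+3=11 → 22/39 = 0.5641
  fish: TP=17, FP=0+1+3+2=6, FN=0+0+1+1=2 → 34/42 = 0.8095
  horse: TP=5, FP=2+2+1+3=8, FN=0+2+3+3=8 → 10/26 = 0.3846
  frog: TP=12, FP=1+3+1+3=8, FN=5+0+2+3=10 → 24/42 = 0.5714
Weighted-F1 score = Σ (supportᵢ/N)·F1 scoreᵢ with N=95: (19/95)·0.5854 + (22/95)·0.5641 + (19/95)·0.8095 + (13/95)·0.3846 + (22/95)·0.5714 = 0.595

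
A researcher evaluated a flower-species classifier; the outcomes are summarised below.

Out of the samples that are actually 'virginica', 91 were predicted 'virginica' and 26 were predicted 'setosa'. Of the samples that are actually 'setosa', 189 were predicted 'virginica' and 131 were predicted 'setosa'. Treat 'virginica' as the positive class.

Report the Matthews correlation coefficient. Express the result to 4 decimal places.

MCC = (TP·TN − FP·FN) / √((TP+FP)(TP+FN)(TN+FP)(TN+FN))
Numerator = 91·131 − 189·26 = 7007
Denominator = √(280·117·320·157) = √1645862400 = 40569.2297
MCC = 7007 / 40569.2297 = 0.1727

0.1727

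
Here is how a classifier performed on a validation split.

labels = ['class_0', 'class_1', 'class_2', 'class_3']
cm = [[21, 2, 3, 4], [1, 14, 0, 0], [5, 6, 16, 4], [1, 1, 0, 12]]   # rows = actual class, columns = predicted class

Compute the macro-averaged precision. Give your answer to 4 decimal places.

0.7002

Per-class precision (TP/(TP+FP)):
  class_0: TP=21, FP=1+5+1=7 → 21/28 = 0.75000
  class_1: TP=14, FP=2+6+1=9 → 14/23 = 0.60870
  class_2: TP=16, FP=3+0+0=3 → 16/19 = 0.84211
  class_3: TP=12, FP=4+0+4=8 → 12/20 = 0.60000
Macro-precision = mean = (0.75000 + 0.60870 + 0.84211 + 0.60000) / 4 = 0.7002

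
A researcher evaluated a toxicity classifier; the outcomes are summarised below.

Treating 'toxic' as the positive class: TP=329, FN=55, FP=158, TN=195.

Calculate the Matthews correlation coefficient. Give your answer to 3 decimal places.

MCC = (TP·TN − FP·FN) / √((TP+FP)(TP+FN)(TN+FP)(TN+FN))
Numerator = 329·195 − 158·55 = 55465
Denominator = √(487·384·353·250) = √16503456000 = 128465.7775
MCC = 55465 / 128465.7775 = 0.432

0.432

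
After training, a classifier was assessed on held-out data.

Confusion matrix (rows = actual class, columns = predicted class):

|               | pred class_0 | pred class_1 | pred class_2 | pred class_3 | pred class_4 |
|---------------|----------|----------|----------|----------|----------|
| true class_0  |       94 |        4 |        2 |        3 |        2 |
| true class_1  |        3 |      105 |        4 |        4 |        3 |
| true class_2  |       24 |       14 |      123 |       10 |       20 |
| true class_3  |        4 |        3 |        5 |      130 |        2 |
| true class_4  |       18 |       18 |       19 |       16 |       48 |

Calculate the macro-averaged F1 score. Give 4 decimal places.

Per-class F1 score (2·TP/(2·TP+FP+FN)):
  class_0: TP=94, FP=3+24+4+18=49, FN=4+2+3+2=11 → 188/248 = 0.75806
  class_1: TP=105, FP=4+14+3+18=39, FN=3+4+4+3=14 → 210/263 = 0.79848
  class_2: TP=123, FP=2+4+5+19=30, FN=24+14+10+20=68 → 246/344 = 0.71512
  class_3: TP=130, FP=3+4+10+16=33, FN=4+3+5+2=14 → 260/307 = 0.84691
  class_4: TP=48, FP=2+3+20+2=27, FN=18+18+19+16=71 → 96/194 = 0.49485
Macro-F1 score = mean = (0.75806 + 0.79848 + 0.71512 + 0.84691 + 0.49485) / 5 = 0.7227

0.7227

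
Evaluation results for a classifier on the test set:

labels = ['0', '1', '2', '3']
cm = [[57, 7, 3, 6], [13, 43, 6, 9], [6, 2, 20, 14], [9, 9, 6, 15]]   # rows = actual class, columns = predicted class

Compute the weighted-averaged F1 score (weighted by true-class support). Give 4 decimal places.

0.5993

Per-class F1 score (2·TP/(2·TP+FP+FN)):
  0: TP=57, FP=13+6+9=28, FN=7+3+6=16 → 114/158 = 0.72152
  1: TP=43, FP=7+2+9=18, FN=13+6+9=28 → 86/132 = 0.65152
  2: TP=20, FP=3+6+6=15, FN=6+2+14=22 → 40/77 = 0.51948
  3: TP=15, FP=6+9+14=29, FN=9+9+6=24 → 30/83 = 0.36145
Weighted-F1 score = Σ (supportᵢ/N)·F1 scoreᵢ with N=225: (73/225)·0.72152 + (71/225)·0.65152 + (42/225)·0.51948 + (39/225)·0.36145 = 0.5993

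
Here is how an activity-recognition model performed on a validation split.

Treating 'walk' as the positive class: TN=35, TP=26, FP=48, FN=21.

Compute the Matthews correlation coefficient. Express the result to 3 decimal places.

MCC = (TP·TN − FP·FN) / √((TP+FP)(TP+FN)(TN+FP)(TN+FN))
Numerator = 26·35 − 48·21 = -98
Denominator = √(74·47·83·56) = √16165744 = 4020.6646
MCC = -98 / 4020.6646 = -0.024

-0.024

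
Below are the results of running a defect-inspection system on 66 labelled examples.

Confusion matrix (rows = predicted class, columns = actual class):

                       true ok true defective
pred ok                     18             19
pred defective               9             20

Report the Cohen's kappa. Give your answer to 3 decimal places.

Observed agreement pₒ = trace/N = 38/66 = 0.5758
Expected agreement pₑ = Σ (rowᵢ·colᵢ)/N² = (27·37 + 39·29)/66² = 0.4890
κ = (pₒ − pₑ)/(1 − pₑ) = (0.5758 − 0.4890)/(1 − 0.4890) = 0.170

0.170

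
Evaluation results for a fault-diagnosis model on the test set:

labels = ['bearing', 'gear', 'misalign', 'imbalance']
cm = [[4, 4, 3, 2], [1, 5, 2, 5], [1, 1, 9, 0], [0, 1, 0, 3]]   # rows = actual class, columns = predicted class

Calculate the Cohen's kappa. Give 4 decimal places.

0.3523

Observed agreement pₒ = trace/N = 21/41 = 0.51220
Expected agreement pₑ = Σ (rowᵢ·colᵢ)/N² = (13·6 + 13·11 + 11·14 + 4·10)/41² = 0.24688
κ = (pₒ − pₑ)/(1 − pₑ) = (0.51220 − 0.24688)/(1 − 0.24688) = 0.3523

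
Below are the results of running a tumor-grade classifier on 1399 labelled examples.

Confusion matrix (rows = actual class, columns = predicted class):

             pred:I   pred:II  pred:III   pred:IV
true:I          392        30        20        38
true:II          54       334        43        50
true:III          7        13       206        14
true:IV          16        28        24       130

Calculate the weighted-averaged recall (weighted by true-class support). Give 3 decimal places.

Per-class recall (TP/(TP+FN)):
  I: TP=392, FN=30+20+38=88 → 392/480 = 0.8167
  II: TP=334, FN=54+43+50=147 → 334/481 = 0.6944
  III: TP=206, FN=7+13+14=34 → 206/240 = 0.8583
  IV: TP=130, FN=16+28+24=68 → 130/198 = 0.6566
Weighted-recall = Σ (supportᵢ/N)·recallᵢ with N=1399: (480/1399)·0.8167 + (481/1399)·0.6944 + (240/1399)·0.8583 + (198/1399)·0.6566 = 0.759

0.759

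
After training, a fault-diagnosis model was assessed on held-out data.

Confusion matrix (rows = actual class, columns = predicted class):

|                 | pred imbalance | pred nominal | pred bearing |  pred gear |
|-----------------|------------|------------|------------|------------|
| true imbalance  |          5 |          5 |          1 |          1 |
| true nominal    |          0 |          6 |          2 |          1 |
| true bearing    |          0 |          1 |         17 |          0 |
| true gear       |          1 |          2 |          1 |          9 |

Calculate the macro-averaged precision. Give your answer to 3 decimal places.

0.722

Per-class precision (TP/(TP+FP)):
  imbalance: TP=5, FP=0+0+1=1 → 5/6 = 0.8333
  nominal: TP=6, FP=5+1+2=8 → 6/14 = 0.4286
  bearing: TP=17, FP=1+2+1=4 → 17/21 = 0.8095
  gear: TP=9, FP=1+1+0=2 → 9/11 = 0.8182
Macro-precision = mean = (0.8333 + 0.4286 + 0.8095 + 0.8182) / 4 = 0.722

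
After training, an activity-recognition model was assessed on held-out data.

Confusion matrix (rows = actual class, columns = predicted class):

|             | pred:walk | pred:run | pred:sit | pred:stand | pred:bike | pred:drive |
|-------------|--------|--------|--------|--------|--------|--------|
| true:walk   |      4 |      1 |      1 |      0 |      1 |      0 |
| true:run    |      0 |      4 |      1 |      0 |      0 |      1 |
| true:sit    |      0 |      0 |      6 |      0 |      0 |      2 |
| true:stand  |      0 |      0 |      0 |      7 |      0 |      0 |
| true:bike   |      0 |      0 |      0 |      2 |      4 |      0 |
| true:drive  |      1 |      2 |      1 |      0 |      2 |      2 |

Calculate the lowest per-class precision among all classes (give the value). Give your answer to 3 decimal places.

0.400

Per-class precision (TP/(TP+FP)):
  walk: TP=4, FP=0+0+0+0+1=1 → 4/5 = 0.8000
  run: TP=4, FP=1+0+0+0+2=3 → 4/7 = 0.5714
  sit: TP=6, FP=1+1+0+0+1=3 → 6/9 = 0.6667
  stand: TP=7, FP=0+0+0+2+0=2 → 7/9 = 0.7778
  bike: TP=4, FP=1+0+0+0+2=3 → 4/7 = 0.5714
  drive: TP=2, FP=0+1+2+0+0=3 → 2/5 = 0.4000
Lowest is class 'drive' with precision = 0.400.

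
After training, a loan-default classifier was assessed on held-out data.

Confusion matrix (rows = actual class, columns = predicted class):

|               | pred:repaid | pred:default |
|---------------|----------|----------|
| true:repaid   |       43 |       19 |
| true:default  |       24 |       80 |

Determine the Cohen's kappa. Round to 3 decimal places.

0.455

Observed agreement pₒ = trace/N = 123/166 = 0.7410
Expected agreement pₑ = Σ (rowᵢ·colᵢ)/N² = (62·67 + 104·99)/166² = 0.5244
κ = (pₒ − pₑ)/(1 − pₑ) = (0.7410 − 0.5244)/(1 − 0.5244) = 0.455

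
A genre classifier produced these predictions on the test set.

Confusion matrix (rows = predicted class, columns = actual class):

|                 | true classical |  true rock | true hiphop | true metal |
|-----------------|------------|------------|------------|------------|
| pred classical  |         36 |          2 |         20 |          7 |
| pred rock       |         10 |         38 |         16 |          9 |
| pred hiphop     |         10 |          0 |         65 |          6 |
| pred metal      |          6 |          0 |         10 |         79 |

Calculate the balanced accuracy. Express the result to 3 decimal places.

0.725

Balanced accuracy = mean of per-class recall.
  classical: recall = 36/62 = 0.5806
  rock: recall = 38/40 = 0.9500
  hiphop: recall = 65/111 = 0.5856
  metal: recall = 79/101 = 0.7822
Mean = (0.5806 + 0.9500 + 0.5856 + 0.7822) / 4 = 0.725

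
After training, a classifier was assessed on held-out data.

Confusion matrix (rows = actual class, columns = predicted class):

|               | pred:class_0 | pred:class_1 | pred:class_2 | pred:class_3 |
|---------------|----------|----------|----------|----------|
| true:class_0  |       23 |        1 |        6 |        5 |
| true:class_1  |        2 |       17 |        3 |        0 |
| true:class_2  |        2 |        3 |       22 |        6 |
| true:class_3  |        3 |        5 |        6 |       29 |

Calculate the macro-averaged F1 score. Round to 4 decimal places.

0.6858

Per-class F1 score (2·TP/(2·TP+FP+FN)):
  class_0: TP=23, FP=2+2+3=7, FN=1+6+5=12 → 46/65 = 0.70769
  class_1: TP=17, FP=1+3+5=9, FN=2+3+0=5 → 34/48 = 0.70833
  class_2: TP=22, FP=6+3+6=15, FN=2+3+6=11 → 44/70 = 0.62857
  class_3: TP=29, FP=5+0+6=11, FN=3+5+6=14 → 58/83 = 0.69880
Macro-F1 score = mean = (0.70769 + 0.70833 + 0.62857 + 0.69880) / 4 = 0.6858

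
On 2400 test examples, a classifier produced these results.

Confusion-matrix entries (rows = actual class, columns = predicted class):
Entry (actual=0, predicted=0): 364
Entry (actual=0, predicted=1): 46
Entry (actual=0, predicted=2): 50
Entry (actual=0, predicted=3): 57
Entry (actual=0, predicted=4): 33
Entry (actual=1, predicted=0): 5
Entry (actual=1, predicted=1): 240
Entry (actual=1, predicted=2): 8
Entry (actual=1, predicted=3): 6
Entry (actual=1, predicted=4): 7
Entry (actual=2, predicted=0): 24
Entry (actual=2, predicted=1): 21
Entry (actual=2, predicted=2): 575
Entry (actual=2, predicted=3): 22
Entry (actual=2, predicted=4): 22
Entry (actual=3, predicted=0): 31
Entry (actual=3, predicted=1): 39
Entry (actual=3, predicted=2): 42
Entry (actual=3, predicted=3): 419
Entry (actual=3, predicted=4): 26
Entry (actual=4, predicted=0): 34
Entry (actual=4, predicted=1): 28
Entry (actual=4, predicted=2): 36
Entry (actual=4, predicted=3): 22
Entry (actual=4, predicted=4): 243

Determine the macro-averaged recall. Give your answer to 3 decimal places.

Per-class recall (TP/(TP+FN)):
  0: TP=364, FN=46+50+57+33=186 → 364/550 = 0.6618
  1: TP=240, FN=5+8+6+7=26 → 240/266 = 0.9023
  2: TP=575, FN=24+21+22+22=89 → 575/664 = 0.8660
  3: TP=419, FN=31+39+42+26=138 → 419/557 = 0.7522
  4: TP=243, FN=34+28+36+22=120 → 243/363 = 0.6694
Macro-recall = mean = (0.6618 + 0.9023 + 0.8660 + 0.7522 + 0.6694) / 5 = 0.770

0.770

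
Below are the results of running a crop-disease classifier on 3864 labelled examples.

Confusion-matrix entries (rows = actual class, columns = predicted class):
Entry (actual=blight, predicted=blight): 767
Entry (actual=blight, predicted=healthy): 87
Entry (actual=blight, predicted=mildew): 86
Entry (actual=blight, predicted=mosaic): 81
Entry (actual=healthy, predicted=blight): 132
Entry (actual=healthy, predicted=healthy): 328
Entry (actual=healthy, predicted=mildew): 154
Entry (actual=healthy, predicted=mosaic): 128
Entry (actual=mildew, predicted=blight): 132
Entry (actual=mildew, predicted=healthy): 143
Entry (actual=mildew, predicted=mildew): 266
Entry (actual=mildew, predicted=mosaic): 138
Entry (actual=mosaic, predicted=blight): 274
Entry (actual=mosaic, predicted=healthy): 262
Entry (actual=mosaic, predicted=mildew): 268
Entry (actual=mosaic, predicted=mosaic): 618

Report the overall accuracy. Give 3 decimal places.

Accuracy = trace / total = (767+328+266+618=1979) / 3864 = 1979/3864 = 0.512

0.512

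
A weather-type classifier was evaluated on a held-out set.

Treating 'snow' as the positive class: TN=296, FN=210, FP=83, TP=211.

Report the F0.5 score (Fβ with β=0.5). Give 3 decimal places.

0.661

Fβ = (1+β²)·TP / ((1+β²)·TP + β²·FN + FP), with β²=1/4
= 1.25·211 / (1.25·211 + 0.25·210 + 83) = 0.661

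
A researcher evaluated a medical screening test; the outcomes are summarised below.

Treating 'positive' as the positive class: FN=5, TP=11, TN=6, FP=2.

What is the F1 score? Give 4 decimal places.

Precision = TP/(TP+FP) = 11/13 = 0.8462
Recall = TP/(TP+FN) = 11/16 = 0.6875
F1 = 2·TP/(2·TP+FP+FN) = 22/29 = 0.7586

0.7586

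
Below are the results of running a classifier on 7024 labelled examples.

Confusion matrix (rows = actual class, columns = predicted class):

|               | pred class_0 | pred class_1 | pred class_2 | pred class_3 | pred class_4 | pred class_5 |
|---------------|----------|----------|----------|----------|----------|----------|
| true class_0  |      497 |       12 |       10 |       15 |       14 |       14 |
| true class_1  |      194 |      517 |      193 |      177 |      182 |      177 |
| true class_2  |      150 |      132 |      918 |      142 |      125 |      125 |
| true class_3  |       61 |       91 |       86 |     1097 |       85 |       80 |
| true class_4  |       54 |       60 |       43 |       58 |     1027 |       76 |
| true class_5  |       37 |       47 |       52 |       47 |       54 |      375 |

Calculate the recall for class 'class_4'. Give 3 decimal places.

0.779

Take TP from the diagonal, FP from the rest of the 'class_4' prediction marginal, FN from the rest of the 'class_4' actual marginal.
recall = TP/(TP+FN).
class_4: TP=1027, FN=54+60+43+58+76=291 → 1027/1318 = 0.7792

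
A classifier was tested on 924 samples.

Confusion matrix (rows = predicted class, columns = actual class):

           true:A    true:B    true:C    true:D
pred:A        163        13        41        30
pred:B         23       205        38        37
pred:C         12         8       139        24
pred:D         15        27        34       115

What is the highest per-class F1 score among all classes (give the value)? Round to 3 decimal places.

0.737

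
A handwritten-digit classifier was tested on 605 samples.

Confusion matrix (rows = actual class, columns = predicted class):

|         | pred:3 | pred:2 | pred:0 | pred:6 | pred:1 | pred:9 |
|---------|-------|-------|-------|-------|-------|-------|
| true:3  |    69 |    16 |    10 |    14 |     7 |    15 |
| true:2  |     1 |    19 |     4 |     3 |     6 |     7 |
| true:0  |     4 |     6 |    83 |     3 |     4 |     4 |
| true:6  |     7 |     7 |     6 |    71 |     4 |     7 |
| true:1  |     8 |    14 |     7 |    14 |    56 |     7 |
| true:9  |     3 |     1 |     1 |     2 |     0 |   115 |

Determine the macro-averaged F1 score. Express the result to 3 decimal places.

0.647

Per-class F1 score (2·TP/(2·TP+FP+FN)):
  3: TP=69, FP=1+4+7+8+3=23, FN=16+10+14+7+15=62 → 138/223 = 0.6188
  2: TP=19, FP=16+6+7+14+1=44, FN=1+4+3+6+7=21 → 38/103 = 0.3689
  0: TP=83, FP=10+4+6+7+1=28, FN=4+6+3+4+4=21 → 166/215 = 0.7721
  6: TP=71, FP=14+3+3+14+2=36, FN=7+7+6+4+7=31 → 142/209 = 0.6794
  1: TP=56, FP=7+6+4+4+0=21, FN=8+14+7+14+7=50 → 112/183 = 0.6120
  9: TP=115, FP=15+7+4+7+7=40, FN=3+1+1+2+0=7 → 230/277 = 0.8303
Macro-F1 score = mean = (0.6188 + 0.3689 + 0.7721 + 0.6794 + 0.6120 + 0.8303) / 6 = 0.647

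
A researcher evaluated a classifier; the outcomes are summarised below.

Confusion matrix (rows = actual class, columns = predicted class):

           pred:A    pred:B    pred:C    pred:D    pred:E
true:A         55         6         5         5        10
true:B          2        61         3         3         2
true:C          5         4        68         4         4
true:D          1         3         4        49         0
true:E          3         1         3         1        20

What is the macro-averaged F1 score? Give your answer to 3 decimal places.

Per-class F1 score (2·TP/(2·TP+FP+FN)):
  A: TP=55, FP=2+5+1+3=11, FN=6+5+5+10=26 → 110/147 = 0.7483
  B: TP=61, FP=6+4+3+1=14, FN=2+3+3+2=10 → 122/146 = 0.8356
  C: TP=68, FP=5+3+4+3=15, FN=5+4+4+4=17 → 136/168 = 0.8095
  D: TP=49, FP=5+3+4+1=13, FN=1+3+4+0=8 → 98/119 = 0.8235
  E: TP=20, FP=10+2+4+0=16, FN=3+1+3+1=8 → 40/64 = 0.6250
Macro-F1 score = mean = (0.7483 + 0.8356 + 0.8095 + 0.8235 + 0.6250) / 5 = 0.768

0.768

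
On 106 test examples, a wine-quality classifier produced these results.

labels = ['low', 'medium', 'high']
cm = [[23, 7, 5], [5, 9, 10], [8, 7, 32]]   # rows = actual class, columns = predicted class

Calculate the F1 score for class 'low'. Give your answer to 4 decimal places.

0.6479

One-vs-rest for 'low': TP = diagonal; FP = other classes predicted 'low'; FN = 'low' predicted as other.
F1 score = 2·TP/(2·TP+FP+FN).
low: TP=23, FP=5+8=13, FN=7+5=12 → 46/71 = 0.64789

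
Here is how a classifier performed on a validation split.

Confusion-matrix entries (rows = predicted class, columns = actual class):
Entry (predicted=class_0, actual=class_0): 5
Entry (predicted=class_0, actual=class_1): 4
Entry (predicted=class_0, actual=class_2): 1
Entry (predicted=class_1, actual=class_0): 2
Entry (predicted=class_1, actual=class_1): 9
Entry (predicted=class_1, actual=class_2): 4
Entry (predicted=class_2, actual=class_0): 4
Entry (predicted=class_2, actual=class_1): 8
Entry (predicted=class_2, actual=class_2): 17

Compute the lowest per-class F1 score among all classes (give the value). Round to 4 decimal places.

0.4762

Per-class F1 score (2·TP/(2·TP+FP+FN)):
  class_0: TP=5, FP=4+1=5, FN=2+4=6 → 10/21 = 0.47619
  class_1: TP=9, FP=2+4=6, FN=4+8=12 → 18/36 = 0.50000
  class_2: TP=17, FP=4+8=12, FN=1+4=5 → 34/51 = 0.66667
Lowest is class 'class_0' with F1 score = 0.4762.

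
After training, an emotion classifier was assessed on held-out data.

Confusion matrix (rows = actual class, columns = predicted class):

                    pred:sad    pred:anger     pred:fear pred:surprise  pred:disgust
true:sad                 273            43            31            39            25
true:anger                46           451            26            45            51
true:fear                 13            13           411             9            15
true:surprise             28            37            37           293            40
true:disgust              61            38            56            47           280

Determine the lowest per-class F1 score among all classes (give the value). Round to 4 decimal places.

Per-class F1 score (2·TP/(2·TP+FP+FN)):
  sad: TP=273, FP=46+13+28+61=148, FN=43+31+39+25=138 → 546/832 = 0.65625
  anger: TP=451, FP=43+13+37+38=131, FN=46+26+45+51=168 → 902/1201 = 0.75104
  fear: TP=411, FP=31+26+37+56=150, FN=13+13+9+15=50 → 822/1022 = 0.80431
  surprise: TP=293, FP=39+45+9+47=140, FN=28+37+37+40=142 → 586/868 = 0.67512
  disgust: TP=280, FP=25+51+15+40=131, FN=61+38+56+47=202 → 560/893 = 0.62710
Lowest is class 'disgust' with F1 score = 0.6271.

0.6271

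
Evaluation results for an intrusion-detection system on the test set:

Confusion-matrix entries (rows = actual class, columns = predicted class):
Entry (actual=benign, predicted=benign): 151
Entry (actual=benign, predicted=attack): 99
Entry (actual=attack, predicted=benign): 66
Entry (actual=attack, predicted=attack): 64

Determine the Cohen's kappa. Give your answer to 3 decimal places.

0.091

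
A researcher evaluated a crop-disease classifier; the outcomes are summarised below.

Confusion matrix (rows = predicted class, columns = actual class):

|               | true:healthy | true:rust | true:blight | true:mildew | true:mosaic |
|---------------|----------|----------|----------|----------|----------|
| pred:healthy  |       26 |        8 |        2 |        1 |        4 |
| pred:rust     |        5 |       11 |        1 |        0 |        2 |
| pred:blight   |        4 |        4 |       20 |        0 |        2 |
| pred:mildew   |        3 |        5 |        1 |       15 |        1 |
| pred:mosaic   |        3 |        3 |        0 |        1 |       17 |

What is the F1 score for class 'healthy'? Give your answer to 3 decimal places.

0.634

Take TP from the diagonal, FP from the rest of the 'healthy' prediction marginal, FN from the rest of the 'healthy' actual marginal.
F1 score = 2·TP/(2·TP+FP+FN).
healthy: TP=26, FP=8+2+1+4=15, FN=5+4+3+3=15 → 52/82 = 0.6341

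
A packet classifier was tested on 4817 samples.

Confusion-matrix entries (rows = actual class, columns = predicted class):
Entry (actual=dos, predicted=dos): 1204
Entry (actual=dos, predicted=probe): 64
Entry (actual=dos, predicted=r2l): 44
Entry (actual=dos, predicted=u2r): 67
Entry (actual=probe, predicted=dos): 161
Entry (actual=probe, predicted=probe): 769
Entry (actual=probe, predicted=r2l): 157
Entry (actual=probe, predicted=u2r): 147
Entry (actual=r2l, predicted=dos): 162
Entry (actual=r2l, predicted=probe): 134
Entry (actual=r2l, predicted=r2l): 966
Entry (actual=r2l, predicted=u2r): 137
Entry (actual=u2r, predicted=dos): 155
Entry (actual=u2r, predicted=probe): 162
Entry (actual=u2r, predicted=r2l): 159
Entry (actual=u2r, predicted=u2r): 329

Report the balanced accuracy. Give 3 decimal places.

0.649

Balanced accuracy = mean of per-class recall.
  dos: recall = 1204/1379 = 0.8731
  probe: recall = 769/1234 = 0.6232
  r2l: recall = 966/1399 = 0.6905
  u2r: recall = 329/805 = 0.4087
Mean = (0.8731 + 0.6232 + 0.6905 + 0.4087) / 4 = 0.649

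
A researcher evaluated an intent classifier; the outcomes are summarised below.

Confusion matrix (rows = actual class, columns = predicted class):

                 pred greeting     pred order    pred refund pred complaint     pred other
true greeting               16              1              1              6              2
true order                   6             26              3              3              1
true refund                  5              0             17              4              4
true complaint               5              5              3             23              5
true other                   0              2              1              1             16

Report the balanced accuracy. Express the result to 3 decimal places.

0.642

Balanced accuracy = mean of per-class recall.
  greeting: recall = 16/26 = 0.6154
  order: recall = 26/39 = 0.6667
  refund: recall = 17/30 = 0.5667
  complaint: recall = 23/41 = 0.5610
  other: recall = 16/20 = 0.8000
Mean = (0.6154 + 0.6667 + 0.5667 + 0.5610 + 0.8000) / 5 = 0.642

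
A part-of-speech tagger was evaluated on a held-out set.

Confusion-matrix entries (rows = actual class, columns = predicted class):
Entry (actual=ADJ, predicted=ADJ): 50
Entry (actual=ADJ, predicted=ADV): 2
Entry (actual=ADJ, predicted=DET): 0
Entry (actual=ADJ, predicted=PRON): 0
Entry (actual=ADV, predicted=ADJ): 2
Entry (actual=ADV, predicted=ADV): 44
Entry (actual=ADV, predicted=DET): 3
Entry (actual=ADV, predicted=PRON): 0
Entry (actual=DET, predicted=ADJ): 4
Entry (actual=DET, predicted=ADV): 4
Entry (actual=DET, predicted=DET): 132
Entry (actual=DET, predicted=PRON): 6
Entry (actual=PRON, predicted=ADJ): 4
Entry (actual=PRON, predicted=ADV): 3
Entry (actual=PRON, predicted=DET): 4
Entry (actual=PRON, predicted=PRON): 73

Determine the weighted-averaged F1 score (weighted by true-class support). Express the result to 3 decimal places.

0.904

Per-class F1 score (2·TP/(2·TP+FP+FN)):
  ADJ: TP=50, FP=2+4+4=10, FN=2+0+0=2 → 100/112 = 0.8929
  ADV: TP=44, FP=2+4+3=9, FN=2+3+0=5 → 88/102 = 0.8627
  DET: TP=132, FP=0+3+4=7, FN=4+4+6=14 → 264/285 = 0.9263
  PRON: TP=73, FP=0+0+6=6, FN=4+3+4=11 → 146/163 = 0.8957
Weighted-F1 score = Σ (supportᵢ/N)·F1 scoreᵢ with N=331: (52/331)·0.8929 + (49/331)·0.8627 + (146/331)·0.9263 + (84/331)·0.8957 = 0.904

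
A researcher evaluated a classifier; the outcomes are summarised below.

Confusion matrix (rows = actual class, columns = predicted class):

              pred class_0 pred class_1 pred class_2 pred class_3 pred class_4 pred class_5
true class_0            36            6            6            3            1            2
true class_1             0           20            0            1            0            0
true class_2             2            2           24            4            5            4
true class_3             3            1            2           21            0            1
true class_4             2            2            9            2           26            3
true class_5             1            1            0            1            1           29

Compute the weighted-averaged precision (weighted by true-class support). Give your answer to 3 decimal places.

0.719

Per-class precision (TP/(TP+FP)):
  class_0: TP=36, FP=0+2+3+2+1=8 → 36/44 = 0.8182
  class_1: TP=20, FP=6+2+1+2+1=12 → 20/32 = 0.6250
  class_2: TP=24, FP=6+0+2+9+0=17 → 24/41 = 0.5854
  class_3: TP=21, FP=3+1+4+2+1=11 → 21/32 = 0.6563
  class_4: TP=26, FP=1+0+5+0+1=7 → 26/33 = 0.7879
  class_5: TP=29, FP=2+0+4+1+3=10 → 29/39 = 0.7436
Weighted-precision = Σ (supportᵢ/N)·precisionᵢ with N=221: (54/221)·0.8182 + (21/221)·0.6250 + (41/221)·0.5854 + (28/221)·0.6563 + (44/221)·0.7879 + (33/221)·0.7436 = 0.719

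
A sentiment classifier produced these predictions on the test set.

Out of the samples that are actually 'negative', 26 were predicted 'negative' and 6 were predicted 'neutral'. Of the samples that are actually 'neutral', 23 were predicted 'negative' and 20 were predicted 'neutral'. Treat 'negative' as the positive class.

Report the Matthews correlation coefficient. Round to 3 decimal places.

MCC = (TP·TN − FP·FN) / √((TP+FP)(TP+FN)(TN+FP)(TN+FN))
Numerator = 26·20 − 23·6 = 382
Denominator = √(49·32·43·26) = √1753024 = 1324.0181
MCC = 382 / 1324.0181 = 0.289

0.289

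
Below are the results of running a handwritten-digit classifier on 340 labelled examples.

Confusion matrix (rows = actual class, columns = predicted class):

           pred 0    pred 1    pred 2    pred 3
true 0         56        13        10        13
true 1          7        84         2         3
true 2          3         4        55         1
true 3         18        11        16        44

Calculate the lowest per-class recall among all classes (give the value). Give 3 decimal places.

Per-class recall (TP/(TP+FN)):
  0: TP=56, FN=13+10+13=36 → 56/92 = 0.6087
  1: TP=84, FN=7+2+3=12 → 84/96 = 0.8750
  2: TP=55, FN=3+4+1=8 → 55/63 = 0.8730
  3: TP=44, FN=18+11+16=45 → 44/89 = 0.4944
Lowest is class '3' with recall = 0.494.

0.494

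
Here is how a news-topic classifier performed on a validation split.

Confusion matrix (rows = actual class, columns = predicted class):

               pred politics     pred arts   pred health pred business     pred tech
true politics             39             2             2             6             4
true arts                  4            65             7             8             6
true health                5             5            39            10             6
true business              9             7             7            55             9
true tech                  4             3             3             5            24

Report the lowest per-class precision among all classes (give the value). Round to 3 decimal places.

0.490

Per-class precision (TP/(TP+FP)):
  politics: TP=39, FP=4+5+9+4=22 → 39/61 = 0.6393
  arts: TP=65, FP=2+5+7+3=17 → 65/82 = 0.7927
  health: TP=39, FP=2+7+7+3=19 → 39/58 = 0.6724
  business: TP=55, FP=6+8+10+5=29 → 55/84 = 0.6548
  tech: TP=24, FP=4+6+6+9=25 → 24/49 = 0.4898
Lowest is class 'tech' with precision = 0.490.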